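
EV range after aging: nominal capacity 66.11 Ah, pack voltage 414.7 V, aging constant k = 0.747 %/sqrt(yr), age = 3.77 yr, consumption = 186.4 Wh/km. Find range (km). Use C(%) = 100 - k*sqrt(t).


Step 1: capacity retention = 100 - 0.747 * sqrt(3.77) = 100 - 0.747 * 1.9416 = 98.55%
Step 2: C_now = 66.11 * 98.55/100 = 65.151 Ah
Step 3: E_pack = V * C_now = 414.7 * 65.151 = 27018 Wh
Step 4: range = E_pack / consumption = 27018 / 186.4 = 144.9 km

144.9 km


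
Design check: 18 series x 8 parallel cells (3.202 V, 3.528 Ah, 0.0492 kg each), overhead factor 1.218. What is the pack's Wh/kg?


Step 1: V_pack = 18 * 3.202 = 57.636 V
Step 2: C_pack = 8 * 3.528 = 28.224 Ah
Step 3: E_pack = V_pack * C_pack = 57.636 * 28.224 = 1626.7 Wh
Step 4: m_pack = 18 * 8 * 0.0492 * 1.218 = 8.6293 kg
Step 5: ED = E_pack / m_pack = 1626.7 / 8.6293 = 188.5 Wh/kg

188.5 Wh/kg


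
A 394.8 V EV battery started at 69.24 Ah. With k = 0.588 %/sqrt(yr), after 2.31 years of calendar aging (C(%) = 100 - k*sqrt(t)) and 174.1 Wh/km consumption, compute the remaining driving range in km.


Step 1: capacity retention = 100 - 0.588 * sqrt(2.31) = 100 - 0.588 * 1.5199 = 99.106%
Step 2: C_now = 69.24 * 99.106/100 = 68.621 Ah
Step 3: E_pack = V * C_now = 394.8 * 68.621 = 27092 Wh
Step 4: range = E_pack / consumption = 27092 / 174.1 = 155.6 km

155.6 km


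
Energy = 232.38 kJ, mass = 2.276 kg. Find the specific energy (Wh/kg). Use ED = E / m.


Convert: E = 232.38 kJ = 64.55 Wh
ED = E / m = 64.55 / 2.276 = 28.36 Wh/kg

28.36 Wh/kg


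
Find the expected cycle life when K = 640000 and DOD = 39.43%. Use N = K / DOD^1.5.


DOD^1.5 = 247.59
N = K / DOD^1.5 = 640000 / 247.59 = 2585

2585 cycles


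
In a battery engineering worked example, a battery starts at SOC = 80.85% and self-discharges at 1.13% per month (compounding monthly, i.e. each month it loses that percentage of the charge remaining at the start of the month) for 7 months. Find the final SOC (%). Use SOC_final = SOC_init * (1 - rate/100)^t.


decay = (1 - 1.13/100)^7 = 0.92353
SOC_final = 80.85 * 0.92353 = 74.67%

74.67%


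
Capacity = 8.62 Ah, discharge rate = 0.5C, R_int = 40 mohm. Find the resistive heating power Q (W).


Convert: R = 40 mohm = 0.04 ohm
Step 1: I = C_rate * capacity = 0.5 * 8.62 = 4.31 A
Step 2: Q = I^2 * R = 4.31^2 * 0.04 = 18.576 * 0.04 = 0.7430 W

0.7430 W


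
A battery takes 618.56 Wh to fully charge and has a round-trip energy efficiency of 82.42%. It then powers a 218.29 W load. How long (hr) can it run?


Step 1: E_discharge = eta/100 * E_charge = 82.42/100 * 618.56 = 509.82 Wh
Step 2: t = E_discharge / P = 509.82 / 218.29 = 2.336 hr

2.336 hr


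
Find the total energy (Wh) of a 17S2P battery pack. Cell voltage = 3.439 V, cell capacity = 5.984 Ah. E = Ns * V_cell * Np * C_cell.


V_pack = 17 * 3.439 = 58.463 V
C_pack = 2 * 5.984 = 11.968 Ah
E = V_pack * C_pack = 58.463 * 11.968 = 699.7 Wh

699.7 Wh


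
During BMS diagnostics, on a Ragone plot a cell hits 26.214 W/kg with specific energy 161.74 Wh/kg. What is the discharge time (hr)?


t = E / P = 161.74 / 26.214 = 6.170 hr

6.170 hr


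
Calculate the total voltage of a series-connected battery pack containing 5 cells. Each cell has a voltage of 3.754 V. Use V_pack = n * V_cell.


V_pack = n * V_cell = 5 * 3.754 = 18.77 V

18.77 V


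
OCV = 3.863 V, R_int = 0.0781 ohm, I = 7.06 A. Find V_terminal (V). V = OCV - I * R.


V = OCV - I*R = 3.863 - 7.06 * 0.0781 = 3.312 V

3.312 V


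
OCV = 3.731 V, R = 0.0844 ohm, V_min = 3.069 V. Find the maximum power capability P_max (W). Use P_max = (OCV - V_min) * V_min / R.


dV = OCV - V_min = 0.662 V (so I_max = dV / R)
P_max = dV * V_min / R = 0.662 * 3.069 / 0.0844 = 24.07 W

24.07 W


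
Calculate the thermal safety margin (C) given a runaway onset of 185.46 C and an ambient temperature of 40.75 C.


margin = T_onset - T_ambient = 185.46 - 40.75 = 144.71 C

144.71 C


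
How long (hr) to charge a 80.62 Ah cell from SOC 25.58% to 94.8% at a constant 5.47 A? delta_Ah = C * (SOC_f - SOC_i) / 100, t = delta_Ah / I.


delta_Ah = 80.62 * (94.8 - 25.58) / 100 = 55.805 Ah
t = delta_Ah / I = 55.805 / 5.47 = 10.20 hr

10.20 hr


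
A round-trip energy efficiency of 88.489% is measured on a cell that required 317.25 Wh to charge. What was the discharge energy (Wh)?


E_dis = eta/100 * E_chg = 88.489/100 * 317.25 = 280.7 Wh

280.7 Wh


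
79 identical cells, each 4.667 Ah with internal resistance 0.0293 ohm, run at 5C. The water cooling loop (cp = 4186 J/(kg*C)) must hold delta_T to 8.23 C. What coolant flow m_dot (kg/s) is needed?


Step 1: I = 5 * 4.667 = 23.335 A
Step 2: Q_cell = I^2 * R = 23.335^2 * 0.0293 = 15.955 W
Step 3: Q_total = 79 * 15.955 = 1260.4 W
Step 4: m_dot = Q_total / (cp * dT) = 1260.4 / (4186 * 8.23) = 0.03659 kg/s

0.03659 kg/s


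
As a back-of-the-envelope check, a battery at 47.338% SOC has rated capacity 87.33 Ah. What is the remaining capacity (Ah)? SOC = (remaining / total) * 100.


remaining = SOC / 100 * total = 47.338 / 100 * 87.33 = 41.34 Ah

41.34 Ah


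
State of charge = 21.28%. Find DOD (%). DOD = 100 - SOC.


Complement of SOC: DOD = 100% - 21.28% = 78.72%

78.72%


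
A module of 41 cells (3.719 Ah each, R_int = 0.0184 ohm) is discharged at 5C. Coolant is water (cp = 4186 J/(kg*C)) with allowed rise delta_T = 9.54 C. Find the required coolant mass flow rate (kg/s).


Step 1: I = 5 * 3.719 = 18.595 A
Step 2: Q_cell = I^2 * R = 18.595^2 * 0.0184 = 6.3622 W
Step 3: Q_total = 41 * 6.3622 = 260.85 W
Step 4: m_dot = Q_total / (cp * dT) = 260.85 / (4186 * 9.54) = 0.006532 kg/s

0.006532 kg/s


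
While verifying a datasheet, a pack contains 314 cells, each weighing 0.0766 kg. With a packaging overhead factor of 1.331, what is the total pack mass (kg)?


m_pack = n * m_cell * overhead = 314 * 0.0766 * 1.331 = 32.01 kg

32.01 kg


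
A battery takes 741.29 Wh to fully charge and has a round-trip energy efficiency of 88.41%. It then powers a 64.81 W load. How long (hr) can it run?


Step 1: E_discharge = eta/100 * E_charge = 88.41/100 * 741.29 = 655.37 Wh
Step 2: t = E_discharge / P = 655.37 / 64.81 = 10.11 hr

10.11 hr


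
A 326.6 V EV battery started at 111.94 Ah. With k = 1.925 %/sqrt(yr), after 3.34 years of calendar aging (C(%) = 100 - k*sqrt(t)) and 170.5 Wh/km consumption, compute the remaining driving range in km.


Step 1: capacity retention = 100 - 1.925 * sqrt(3.34) = 100 - 1.925 * 1.8276 = 96.482%
Step 2: C_now = 111.94 * 96.482/100 = 108 Ah
Step 3: E_pack = V * C_now = 326.6 * 108 = 35273 Wh
Step 4: range = E_pack / consumption = 35273 / 170.5 = 206.9 km

206.9 km


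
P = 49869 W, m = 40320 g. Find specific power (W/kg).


Convert: m = 40320 g = 40.32 kg
SP = P / m = 49869 / 40.32 = 1237 W/kg

1237 W/kg


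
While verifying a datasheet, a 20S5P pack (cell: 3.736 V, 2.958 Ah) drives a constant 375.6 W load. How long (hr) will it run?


Step 1: E_pack = Ns * V_cell * Np * C_cell = 20 * 3.736 * 5 * 2.958 = 1105.1 Wh
Step 2: t = E_pack / P = 1105.1 / 375.6 = 2.942 hr

2.942 hr


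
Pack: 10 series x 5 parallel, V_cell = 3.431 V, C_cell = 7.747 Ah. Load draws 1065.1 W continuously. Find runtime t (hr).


Step 1: E_pack = Ns * V_cell * Np * C_cell = 10 * 3.431 * 5 * 7.747 = 1329 Wh
Step 2: t = E_pack / P = 1329 / 1065.1 = 1.248 hr

1.248 hr


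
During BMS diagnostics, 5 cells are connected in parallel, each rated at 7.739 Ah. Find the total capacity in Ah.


Parallel capacities add: 5 * 7.739 Ah = 38.695 Ah

38.695 Ah


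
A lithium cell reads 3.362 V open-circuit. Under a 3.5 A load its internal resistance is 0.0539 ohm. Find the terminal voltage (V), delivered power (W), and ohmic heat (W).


Step 1: V_terminal = OCV - I*R = 3.362 - 3.5 * 0.0539 = 3.1734 V
Step 2: P_out = V_terminal * I = 3.1734 * 3.5 = 11.11 W
Step 3: Q = I^2 * R = 3.5^2 * 0.0539 = 0.6603 W

V=3.1734 V, P=11.11 W, Q=0.6603 W


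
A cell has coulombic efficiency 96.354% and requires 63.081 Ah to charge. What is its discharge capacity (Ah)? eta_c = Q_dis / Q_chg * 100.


Q_dis = eta/100 * Q_chg = 96.354/100 * 63.081 = 60.78 Ah

60.78 Ah


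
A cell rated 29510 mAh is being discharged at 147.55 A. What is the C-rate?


Convert: capacity = 29510 mAh = 29.51 Ah
C_rate = I / capacity = 147.55 / 29.51 = 5C

5C


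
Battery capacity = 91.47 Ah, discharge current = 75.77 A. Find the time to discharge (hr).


t = capacity / current = 91.47 / 75.77 = 1.207 hr

1.207 hr


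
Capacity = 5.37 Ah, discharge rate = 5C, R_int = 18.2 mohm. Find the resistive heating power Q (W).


Convert: R = 18.2 mohm = 0.0182 ohm
Step 1: I = C_rate * capacity = 5 * 5.37 = 26.85 A
Step 2: Q = I^2 * R = 26.85^2 * 0.0182 = 720.92 * 0.0182 = 13.12 W

13.12 W


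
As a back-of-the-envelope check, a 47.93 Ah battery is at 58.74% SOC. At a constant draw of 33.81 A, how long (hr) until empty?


Step 1: remaining = SOC/100 * C_total = 58.74/100 * 47.93 = 28.154 Ah
Step 2: t = remaining / I = 28.154 / 33.81 = 0.8327 hr

0.8327 hr


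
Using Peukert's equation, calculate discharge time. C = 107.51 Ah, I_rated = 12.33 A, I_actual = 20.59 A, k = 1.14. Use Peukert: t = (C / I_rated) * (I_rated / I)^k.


t_rated = C / I_rated = 107.51 / 12.33 = 8.7194 hr
(I_rated/I)^k = (0.59883)^1.14 = 0.55735
t = t_rated * (I_rated/I)^k = 8.7194 * 0.55735 = 4.860 hr

4.860 hr


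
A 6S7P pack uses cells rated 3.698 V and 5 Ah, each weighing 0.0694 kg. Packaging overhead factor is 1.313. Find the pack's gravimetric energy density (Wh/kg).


Step 1: V_pack = 6 * 3.698 = 22.188 V
Step 2: C_pack = 7 * 5 = 35 Ah
Step 3: E_pack = V_pack * C_pack = 22.188 * 35 = 776.58 Wh
Step 4: m_pack = 6 * 7 * 0.0694 * 1.313 = 3.8271 kg
Step 5: ED = E_pack / m_pack = 776.58 / 3.8271 = 202.9 Wh/kg

202.9 Wh/kg


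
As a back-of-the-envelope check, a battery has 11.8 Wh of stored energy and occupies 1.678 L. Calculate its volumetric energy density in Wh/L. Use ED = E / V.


ED = E / V = 11.8 / 1.678 = 7.032 Wh/L

7.032 Wh/L


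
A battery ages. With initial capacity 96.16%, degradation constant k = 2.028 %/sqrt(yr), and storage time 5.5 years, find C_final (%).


Step 1: sqrt(5.5 yr) = 2.3452
Step 2: drop = 2.028 * 2.3452 = 4.7561
Step 3: C_final = 96.16 - 4.7561 = 91.40%

91.40%


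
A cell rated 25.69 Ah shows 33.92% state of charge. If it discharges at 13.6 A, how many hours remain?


Step 1: remaining = SOC/100 * C_total = 33.92/100 * 25.69 = 8.714 Ah
Step 2: t = remaining / I = 8.714 / 13.6 = 0.6407 hr

0.6407 hr


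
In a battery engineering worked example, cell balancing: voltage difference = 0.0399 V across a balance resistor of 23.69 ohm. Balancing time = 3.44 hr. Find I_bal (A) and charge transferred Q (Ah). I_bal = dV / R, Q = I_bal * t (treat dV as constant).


I_bal = dV / R = 0.0399 / 23.69 = 0.0016843 A
Q = I_bal * t = 0.0016843 * 3.44 = 0.005794 Ah

I=0.0016843 A, Q=0.005794 Ah


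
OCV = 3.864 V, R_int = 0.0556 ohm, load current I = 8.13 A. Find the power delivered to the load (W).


Step 1: V_terminal = OCV - I*R = 3.864 - 8.13 * 0.0556 = 3.412 V
Step 2: P_out = V_terminal * I = 3.412 * 8.13 = 27.74 W

27.74 W


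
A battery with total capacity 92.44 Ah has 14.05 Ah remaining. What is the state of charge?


SOC% = 14.05 / 92.44 * 100 = 15.20%

15.20%


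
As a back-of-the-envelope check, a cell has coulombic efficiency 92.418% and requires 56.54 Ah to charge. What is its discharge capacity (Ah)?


Q_dis = eta/100 * Q_chg = 92.418/100 * 56.54 = 52.25 Ah

52.25 Ah


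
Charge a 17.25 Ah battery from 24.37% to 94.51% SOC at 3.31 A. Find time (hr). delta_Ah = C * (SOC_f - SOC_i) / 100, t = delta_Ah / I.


Step 1: dSOC = 94.51% - 24.37% = 70.14%
Step 2: delta_Ah = 17.25 * 70.14 / 100 = 12.099 Ah
Step 3: t = 12.099 / 3.31 = 3.655 hr

3.655 hr


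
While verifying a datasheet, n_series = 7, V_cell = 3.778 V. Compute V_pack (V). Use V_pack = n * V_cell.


Series voltages add: 7 * 3.778 V = 26.446 V

26.446 V


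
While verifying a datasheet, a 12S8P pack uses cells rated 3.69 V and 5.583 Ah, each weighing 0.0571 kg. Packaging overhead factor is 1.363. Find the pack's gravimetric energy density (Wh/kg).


Step 1: V_pack = 12 * 3.69 = 44.28 V
Step 2: C_pack = 8 * 5.583 = 44.664 Ah
Step 3: E_pack = V_pack * C_pack = 44.28 * 44.664 = 1977.7 Wh
Step 4: m_pack = 12 * 8 * 0.0571 * 1.363 = 7.4714 kg
Step 5: ED = E_pack / m_pack = 1977.7 / 7.4714 = 264.7 Wh/kg

264.7 Wh/kg


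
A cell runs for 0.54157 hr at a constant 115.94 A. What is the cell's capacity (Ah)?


C = I * t = 115.94 * 0.54157 = 62.79 Ah

62.79 Ah


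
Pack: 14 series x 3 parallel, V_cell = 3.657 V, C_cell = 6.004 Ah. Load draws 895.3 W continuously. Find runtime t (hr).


Step 1: E_pack = Ns * V_cell * Np * C_cell = 14 * 3.657 * 3 * 6.004 = 922.18 Wh
Step 2: t = E_pack / P = 922.18 / 895.3 = 1.030 hr

1.030 hr


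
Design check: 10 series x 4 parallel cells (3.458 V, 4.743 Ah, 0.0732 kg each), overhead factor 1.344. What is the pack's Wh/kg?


Step 1: V_pack = 10 * 3.458 = 34.58 V
Step 2: C_pack = 4 * 4.743 = 18.972 Ah
Step 3: E_pack = V_pack * C_pack = 34.58 * 18.972 = 656.05 Wh
Step 4: m_pack = 10 * 4 * 0.0732 * 1.344 = 3.9352 kg
Step 5: ED = E_pack / m_pack = 656.05 / 3.9352 = 166.7 Wh/kg

166.7 Wh/kg


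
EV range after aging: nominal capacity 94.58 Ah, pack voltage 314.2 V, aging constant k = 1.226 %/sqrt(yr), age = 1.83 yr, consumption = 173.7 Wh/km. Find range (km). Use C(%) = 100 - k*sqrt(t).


Step 1: capacity retention = 100 - 1.226 * sqrt(1.83) = 100 - 1.226 * 1.3528 = 98.341%
Step 2: C_now = 94.58 * 98.341/100 = 93.011 Ah
Step 3: E_pack = V * C_now = 314.2 * 93.011 = 29224 Wh
Step 4: range = E_pack / consumption = 29224 / 173.7 = 168.2 km

168.2 km


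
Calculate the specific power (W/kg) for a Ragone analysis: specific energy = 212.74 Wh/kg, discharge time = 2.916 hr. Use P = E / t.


P_specific = E / t = 212.74 / 2.916 = 72.96 W/kg

72.96 W/kg


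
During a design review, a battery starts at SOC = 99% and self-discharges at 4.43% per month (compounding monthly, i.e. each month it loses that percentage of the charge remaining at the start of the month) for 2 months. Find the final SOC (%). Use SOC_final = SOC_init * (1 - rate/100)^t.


Monthly retention factor = 1 - 4.43/100 = 0.9557
Over 2 months: factor^2 = 0.91336
SOC_final = 99 * 0.91336 = 90.42%

90.42%


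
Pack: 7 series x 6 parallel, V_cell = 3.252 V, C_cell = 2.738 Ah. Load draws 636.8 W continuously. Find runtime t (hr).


Step 1: E_pack = Ns * V_cell * Np * C_cell = 7 * 3.252 * 6 * 2.738 = 373.97 Wh
Step 2: t = E_pack / P = 373.97 / 636.8 = 0.5873 hr

0.5873 hr


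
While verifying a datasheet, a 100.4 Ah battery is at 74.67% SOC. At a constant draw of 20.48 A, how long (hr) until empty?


Step 1: remaining = SOC/100 * C_total = 74.67/100 * 100.4 = 74.969 Ah
Step 2: t = remaining / I = 74.969 / 20.48 = 3.661 hr

3.661 hr


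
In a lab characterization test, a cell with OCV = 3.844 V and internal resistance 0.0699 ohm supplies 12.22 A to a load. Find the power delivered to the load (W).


Step 1: V_terminal = OCV - I*R = 3.844 - 12.22 * 0.0699 = 2.9898 V
Step 2: P_out = V_terminal * I = 2.9898 * 12.22 = 36.54 W

36.54 W


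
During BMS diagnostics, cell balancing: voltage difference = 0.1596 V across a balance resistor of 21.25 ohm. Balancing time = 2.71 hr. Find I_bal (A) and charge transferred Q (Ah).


First, Ohm's law: I_bal = 0.1596 V / 21.25 ohm = 0.0075106 A
Then Q = I * t = 0.0075106 A * 2.71 hr = 0.02035 Ah

I=0.0075106 A, Q=0.02035 Ah


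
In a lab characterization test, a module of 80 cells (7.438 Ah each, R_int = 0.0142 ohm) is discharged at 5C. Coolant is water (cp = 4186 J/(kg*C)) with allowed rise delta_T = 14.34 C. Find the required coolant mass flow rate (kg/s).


Step 1: I = 5 * 7.438 = 37.19 A
Step 2: Q_cell = I^2 * R = 37.19^2 * 0.0142 = 19.64 W
Step 3: Q_total = 80 * 19.64 = 1571.2 W
Step 4: m_dot = Q_total / (cp * dT) = 1571.2 / (4186 * 14.34) = 0.02617 kg/s

0.02617 kg/s


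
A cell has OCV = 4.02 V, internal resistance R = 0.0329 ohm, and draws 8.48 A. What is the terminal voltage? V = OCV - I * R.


V = OCV - I*R = 4.02 - 8.48 * 0.0329 = 3.741 V

3.741 V


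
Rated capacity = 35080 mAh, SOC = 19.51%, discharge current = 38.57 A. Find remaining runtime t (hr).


Convert: C_total = 35080 mAh = 35.08 Ah
Step 1: remaining = SOC/100 * C_total = 19.51/100 * 35.08 = 6.8441 Ah
Step 2: t = remaining / I = 6.8441 / 38.57 = 0.1774 hr

0.1774 hr


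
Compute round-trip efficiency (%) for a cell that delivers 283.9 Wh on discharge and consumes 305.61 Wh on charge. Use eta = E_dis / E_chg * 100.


eta_e = E_dis / E_chg * 100 = 283.9 / 305.61 * 100 = 92.90%

92.90%


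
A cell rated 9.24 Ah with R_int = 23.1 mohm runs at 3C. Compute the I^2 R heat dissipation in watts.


Convert: R = 23.1 mohm = 0.0231 ohm
Step 1: I = C_rate * capacity = 3 * 9.24 = 27.72 A
Step 2: Q = I^2 * R = 27.72^2 * 0.0231 = 768.4 * 0.0231 = 17.75 W

17.75 W


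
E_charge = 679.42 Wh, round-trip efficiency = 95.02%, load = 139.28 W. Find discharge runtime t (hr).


Step 1: E_discharge = eta/100 * E_charge = 95.02/100 * 679.42 = 645.58 Wh
Step 2: t = E_discharge / P = 645.58 / 139.28 = 4.635 hr

4.635 hr


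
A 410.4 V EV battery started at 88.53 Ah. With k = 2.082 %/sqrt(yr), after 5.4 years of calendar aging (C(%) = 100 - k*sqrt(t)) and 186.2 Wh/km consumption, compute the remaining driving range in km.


Step 1: capacity retention = 100 - 2.082 * sqrt(5.4) = 100 - 2.082 * 2.3238 = 95.162%
Step 2: C_now = 88.53 * 95.162/100 = 84.247 Ah
Step 3: E_pack = V * C_now = 410.4 * 84.247 = 34575 Wh
Step 4: range = E_pack / consumption = 34575 / 186.2 = 185.7 km

185.7 km


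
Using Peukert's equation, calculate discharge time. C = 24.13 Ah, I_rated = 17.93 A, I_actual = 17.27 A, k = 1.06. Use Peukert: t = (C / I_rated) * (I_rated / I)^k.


t_rated = C / I_rated = 24.13 / 17.93 = 1.3458 hr
(I_rated/I)^k = (1.0382)^1.06 = 1.0405
t = t_rated * (I_rated/I)^k = 1.3458 * 1.0405 = 1.400 hr

1.400 hr


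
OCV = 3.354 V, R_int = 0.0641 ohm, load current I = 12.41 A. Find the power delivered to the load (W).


Step 1: V_terminal = OCV - I*R = 3.354 - 12.41 * 0.0641 = 2.5585 V
Step 2: P_out = V_terminal * I = 2.5585 * 12.41 = 31.75 W

31.75 W


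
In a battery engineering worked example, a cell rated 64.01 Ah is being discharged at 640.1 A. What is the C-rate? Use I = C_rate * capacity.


C_rate = I / capacity = 640.1 / 64.01 = 10C

10C


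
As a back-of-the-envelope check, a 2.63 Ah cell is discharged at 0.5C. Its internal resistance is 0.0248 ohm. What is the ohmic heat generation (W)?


Step 1: I = C_rate * capacity = 0.5 * 2.63 = 1.315 A
Step 2: Q = I^2 * R = 1.315^2 * 0.0248 = 1.7292 * 0.0248 = 0.04288 W

0.04288 W


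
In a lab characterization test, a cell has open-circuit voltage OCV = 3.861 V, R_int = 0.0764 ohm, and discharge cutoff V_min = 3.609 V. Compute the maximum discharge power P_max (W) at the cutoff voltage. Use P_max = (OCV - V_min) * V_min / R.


dV = OCV - V_min = 0.252 V (so I_max = dV / R)
P_max = dV * V_min / R = 0.252 * 3.609 / 0.0764 = 11.90 W

11.90 W


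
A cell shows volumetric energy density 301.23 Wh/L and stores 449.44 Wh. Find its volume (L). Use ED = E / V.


V = E / ED = 449.44 / 301.23 = 1.492 L

1.492 L


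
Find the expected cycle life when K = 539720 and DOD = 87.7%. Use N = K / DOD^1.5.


DOD^1.5 = 821.3
N = K / DOD^1.5 = 539720 / 821.3 = 657.2

657.2 cycles


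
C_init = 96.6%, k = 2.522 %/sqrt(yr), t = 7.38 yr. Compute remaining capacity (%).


Step 1: sqrt(7.38 yr) = 2.7166
Step 2: drop = 2.522 * 2.7166 = 6.8513
Step 3: C_final = 96.6 - 6.8513 = 89.75%

89.75%


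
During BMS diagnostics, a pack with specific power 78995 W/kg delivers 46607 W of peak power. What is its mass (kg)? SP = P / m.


m = P / SP = 46607 / 78995 = 0.5900 kg

0.5900 kg


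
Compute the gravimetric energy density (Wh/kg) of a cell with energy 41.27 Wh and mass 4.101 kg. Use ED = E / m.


ED = E / m = 41.27 / 4.101 = 10.06 Wh/kg

10.06 Wh/kg


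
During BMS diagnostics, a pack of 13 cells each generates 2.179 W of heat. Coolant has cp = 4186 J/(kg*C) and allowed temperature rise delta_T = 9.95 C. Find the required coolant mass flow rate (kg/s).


Step 1: Total heat Q = 13 * 2.179 W = 28.327 W
Step 2: denom = cp * dT = 4186 * 9.95 = 41651
Step 3: m_dot = 28.327 / 41651 = 6.801e-04 kg/s

6.801e-04 kg/s


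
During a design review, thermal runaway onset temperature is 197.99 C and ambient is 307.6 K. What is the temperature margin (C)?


Convert: T_ambient = 307.6 K = 34.45 C
margin = 197.99 - 34.45 = 163.54 C

163.54 C


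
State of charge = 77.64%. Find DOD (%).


DOD = 100 - SOC = 100 - 77.64 = 22.36%

22.36%


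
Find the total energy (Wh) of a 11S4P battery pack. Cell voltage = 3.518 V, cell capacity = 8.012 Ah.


E = Ns * Vcell * Np * Ccell = 11 * 3.518 * 4 * 8.012 = 1240 Wh

1240 Wh


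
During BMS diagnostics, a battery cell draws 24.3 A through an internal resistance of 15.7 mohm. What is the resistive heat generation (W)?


Convert: R = 15.7 mohm = 0.0157 ohm
I^2 = 590.49
Q = 590.49 * 0.0157 = 9.271 W

9.271 W


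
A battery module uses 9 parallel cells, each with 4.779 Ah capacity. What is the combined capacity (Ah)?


C_total = 9 * 4.779 = 43.011 Ah

43.011 Ah


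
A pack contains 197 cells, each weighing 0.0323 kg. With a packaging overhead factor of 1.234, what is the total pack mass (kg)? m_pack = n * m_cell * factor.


m_pack = n * m_cell * overhead = 197 * 0.0323 * 1.234 = 7.852 kg

7.852 kg


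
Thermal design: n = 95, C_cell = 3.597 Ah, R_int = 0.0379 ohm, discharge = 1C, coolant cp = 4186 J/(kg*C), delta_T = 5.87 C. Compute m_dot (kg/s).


Step 1: I = 1 * 3.597 = 3.597 A
Step 2: Q_cell = I^2 * R = 3.597^2 * 0.0379 = 0.49037 W
Step 3: Q_total = 95 * 0.49037 = 46.585 W
Step 4: m_dot = Q_total / (cp * dT) = 46.585 / (4186 * 5.87) = 0.001896 kg/s

0.001896 kg/s


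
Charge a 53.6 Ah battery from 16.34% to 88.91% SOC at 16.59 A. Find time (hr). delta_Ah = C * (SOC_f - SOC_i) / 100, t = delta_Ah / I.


Step 1: dSOC = 88.91% - 16.34% = 72.57%
Step 2: delta_Ah = 53.6 * 72.57 / 100 = 38.898 Ah
Step 3: t = 38.898 / 16.59 = 2.345 hr

2.345 hr


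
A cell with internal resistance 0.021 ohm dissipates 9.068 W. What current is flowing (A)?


I = sqrt(Q / R) = sqrt(9.068 / 0.021) = sqrt(431.81) = 20.78 A

20.78 A


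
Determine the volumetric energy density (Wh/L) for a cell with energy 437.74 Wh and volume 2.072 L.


ED = E / V = 437.74 / 2.072 = 211.3 Wh/L

211.3 Wh/L


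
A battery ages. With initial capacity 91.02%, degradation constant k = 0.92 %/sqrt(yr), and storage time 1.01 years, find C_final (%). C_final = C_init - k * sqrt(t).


sqrt(t) = sqrt(1.01) = 1.005
C_final = 91.02 - 0.92 * 1.005 = 90.10%

90.10%


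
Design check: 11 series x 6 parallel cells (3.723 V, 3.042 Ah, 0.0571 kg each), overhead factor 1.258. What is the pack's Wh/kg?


Step 1: V_pack = 11 * 3.723 = 40.953 V
Step 2: C_pack = 6 * 3.042 = 18.252 Ah
Step 3: E_pack = V_pack * C_pack = 40.953 * 18.252 = 747.47 Wh
Step 4: m_pack = 11 * 6 * 0.0571 * 1.258 = 4.7409 kg
Step 5: ED = E_pack / m_pack = 747.47 / 4.7409 = 157.7 Wh/kg

157.7 Wh/kg


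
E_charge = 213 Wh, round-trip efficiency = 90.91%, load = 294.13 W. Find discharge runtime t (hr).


Step 1: E_discharge = eta/100 * E_charge = 90.91/100 * 213 = 193.64 Wh
Step 2: t = E_discharge / P = 193.64 / 294.13 = 0.6583 hr

0.6583 hr


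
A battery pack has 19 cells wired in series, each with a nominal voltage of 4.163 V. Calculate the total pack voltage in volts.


With 19 cells in series at 4.163 V each, V_pack = 79.097 V

79.097 V


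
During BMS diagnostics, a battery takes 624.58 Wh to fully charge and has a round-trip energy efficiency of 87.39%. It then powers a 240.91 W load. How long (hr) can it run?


Step 1: E_discharge = eta/100 * E_charge = 87.39/100 * 624.58 = 545.82 Wh
Step 2: t = E_discharge / P = 545.82 / 240.91 = 2.266 hr

2.266 hr


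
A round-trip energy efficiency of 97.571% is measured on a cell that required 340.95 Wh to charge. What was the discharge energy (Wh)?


E_dis = eta/100 * E_chg = 97.571/100 * 340.95 = 332.7 Wh

332.7 Wh


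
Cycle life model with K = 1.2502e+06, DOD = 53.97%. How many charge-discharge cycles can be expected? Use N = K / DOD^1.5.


Step 1: DOD^1.5 = 53.97^1.5 = 396.49
Step 2: N = 1.2502e+06 / 396.49 = 3153 cycles

3153 cycles


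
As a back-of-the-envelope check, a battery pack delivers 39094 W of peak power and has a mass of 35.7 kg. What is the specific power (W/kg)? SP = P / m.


Specific power = 39094 W / 35.7 kg = 1095 W/kg

1095 W/kg


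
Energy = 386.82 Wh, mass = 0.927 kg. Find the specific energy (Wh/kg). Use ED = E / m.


ED = E / m = 386.82 / 0.927 = 417.3 Wh/kg

417.3 Wh/kg


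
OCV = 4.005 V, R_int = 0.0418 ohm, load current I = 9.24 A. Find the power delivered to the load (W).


Step 1: V_terminal = OCV - I*R = 4.005 - 9.24 * 0.0418 = 3.6188 V
Step 2: P_out = V_terminal * I = 3.6188 * 9.24 = 33.44 W

33.44 W


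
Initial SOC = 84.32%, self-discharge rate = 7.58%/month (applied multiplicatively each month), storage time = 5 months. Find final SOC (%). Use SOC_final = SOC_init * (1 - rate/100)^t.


decay = (1 - 7.58/100)^5 = 0.67426
SOC_final = 84.32 * 0.67426 = 56.85%

56.85%


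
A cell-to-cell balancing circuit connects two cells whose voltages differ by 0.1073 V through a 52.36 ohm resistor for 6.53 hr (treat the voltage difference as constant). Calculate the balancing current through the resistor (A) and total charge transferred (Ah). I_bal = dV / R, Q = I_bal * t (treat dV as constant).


First, Ohm's law: I_bal = 0.1073 V / 52.36 ohm = 0.0020493 A
Then Q = I * t = 0.0020493 A * 6.53 hr = 0.01338 Ah

I=0.0020493 A, Q=0.01338 Ah


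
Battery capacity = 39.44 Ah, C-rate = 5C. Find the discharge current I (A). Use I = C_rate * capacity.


At 5C: I = 5 * 39.44 Ah = 197.2 A

197.2 A


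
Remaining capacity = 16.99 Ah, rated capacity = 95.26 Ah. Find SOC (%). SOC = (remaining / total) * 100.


SOC% = 16.99 / 95.26 * 100 = 17.84%

17.84%


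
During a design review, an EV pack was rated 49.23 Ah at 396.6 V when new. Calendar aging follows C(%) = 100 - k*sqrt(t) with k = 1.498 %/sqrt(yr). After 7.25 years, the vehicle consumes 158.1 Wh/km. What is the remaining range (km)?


Step 1: capacity retention = 100 - 1.498 * sqrt(7.25) = 100 - 1.498 * 2.6926 = 95.966%
Step 2: C_now = 49.23 * 95.966/100 = 47.244 Ah
Step 3: E_pack = V * C_now = 396.6 * 47.244 = 18737 Wh
Step 4: range = E_pack / consumption = 18737 / 158.1 = 118.5 km

118.5 km


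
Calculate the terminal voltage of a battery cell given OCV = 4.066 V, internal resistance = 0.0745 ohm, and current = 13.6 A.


IR drop = 13.6 * 0.0745 = 1.0132 V
V = 4.066 - 1.0132 = 3.053 V

3.053 V


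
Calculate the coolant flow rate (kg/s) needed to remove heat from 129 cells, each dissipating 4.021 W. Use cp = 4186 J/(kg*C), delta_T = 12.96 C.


Q_total = 129 * 4.021 = 518.71 W
m_dot = Q_total / (cp * dT) = 518.71 / (4186 * 12.96) = 0.009561 kg/s

0.009561 kg/s


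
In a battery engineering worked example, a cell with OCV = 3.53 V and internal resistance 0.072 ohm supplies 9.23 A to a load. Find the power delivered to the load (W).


Step 1: V_terminal = OCV - I*R = 3.53 - 9.23 * 0.072 = 2.8654 V
Step 2: P_out = V_terminal * I = 2.8654 * 9.23 = 26.45 W

26.45 W


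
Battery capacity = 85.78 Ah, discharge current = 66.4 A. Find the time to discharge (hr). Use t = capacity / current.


Runtime = 85.78 Ah / 66.4 A = 1.292 hr

1.292 hr


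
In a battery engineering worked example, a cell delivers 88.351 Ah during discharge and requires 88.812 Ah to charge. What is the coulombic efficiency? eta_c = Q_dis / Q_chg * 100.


Coulombic efficiency = 88.351/88.812 * 100% = 99.48%

99.48%


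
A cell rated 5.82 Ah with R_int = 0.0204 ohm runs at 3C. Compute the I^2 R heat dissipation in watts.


Step 1: I = C_rate * capacity = 3 * 5.82 = 17.46 A
Step 2: Q = I^2 * R = 17.46^2 * 0.0204 = 304.85 * 0.0204 = 6.219 W

6.219 W


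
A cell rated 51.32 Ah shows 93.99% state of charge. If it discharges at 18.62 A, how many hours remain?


Step 1: remaining = SOC/100 * C_total = 93.99/100 * 51.32 = 48.236 Ah
Step 2: t = remaining / I = 48.236 / 18.62 = 2.591 hr

2.591 hr


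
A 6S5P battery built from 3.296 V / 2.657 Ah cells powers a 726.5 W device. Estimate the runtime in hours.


Step 1: E_pack = Ns * V_cell * Np * C_cell = 6 * 3.296 * 5 * 2.657 = 262.72 Wh
Step 2: t = E_pack / P = 262.72 / 726.5 = 0.3616 hr

0.3616 hr


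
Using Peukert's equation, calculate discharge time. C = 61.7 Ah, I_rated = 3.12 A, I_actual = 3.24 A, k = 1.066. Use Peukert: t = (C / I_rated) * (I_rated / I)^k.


t_rated = C / I_rated = 61.7 / 3.12 = 19.776 hr
(I_rated/I)^k = (0.96296)^1.066 = 0.96056
t = t_rated * (I_rated/I)^k = 19.776 * 0.96056 = 19.00 hr

19.00 hr


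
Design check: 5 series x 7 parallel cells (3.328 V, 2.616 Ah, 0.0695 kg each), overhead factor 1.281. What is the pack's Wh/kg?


Step 1: V_pack = 5 * 3.328 = 16.64 V
Step 2: C_pack = 7 * 2.616 = 18.312 Ah
Step 3: E_pack = V_pack * C_pack = 16.64 * 18.312 = 304.71 Wh
Step 4: m_pack = 5 * 7 * 0.0695 * 1.281 = 3.116 kg
Step 5: ED = E_pack / m_pack = 304.71 / 3.116 = 97.79 Wh/kg

97.79 Wh/kg


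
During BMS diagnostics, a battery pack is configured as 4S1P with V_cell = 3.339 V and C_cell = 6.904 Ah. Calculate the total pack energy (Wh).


E = Ns * Vcell * Np * Ccell = 4 * 3.339 * 1 * 6.904 = 92.21 Wh

92.21 Wh


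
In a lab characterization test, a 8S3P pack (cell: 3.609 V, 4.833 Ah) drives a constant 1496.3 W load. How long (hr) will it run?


Step 1: E_pack = Ns * V_cell * Np * C_cell = 8 * 3.609 * 3 * 4.833 = 418.62 Wh
Step 2: t = E_pack / P = 418.62 / 1496.3 = 0.2798 hr

0.2798 hr


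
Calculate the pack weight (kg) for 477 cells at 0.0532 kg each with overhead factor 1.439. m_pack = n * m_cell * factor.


Cell mass sum = 477 * 0.0532 = 25.376 kg
With overhead 1.439: m_pack = 25.376 * 1.439 = 36.52 kg

36.52 kg


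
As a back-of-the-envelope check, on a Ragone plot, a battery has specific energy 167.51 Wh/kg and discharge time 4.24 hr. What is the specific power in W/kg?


P_specific = E / t = 167.51 / 4.24 = 39.51 W/kg

39.51 W/kg


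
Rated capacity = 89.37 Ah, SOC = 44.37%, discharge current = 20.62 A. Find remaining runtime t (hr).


Step 1: remaining = SOC/100 * C_total = 44.37/100 * 89.37 = 39.653 Ah
Step 2: t = remaining / I = 39.653 / 20.62 = 1.923 hr

1.923 hr


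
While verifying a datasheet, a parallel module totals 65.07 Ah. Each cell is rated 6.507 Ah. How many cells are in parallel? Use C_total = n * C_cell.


n = C_total / C_cell = 65.07 / 6.507 = 10

10


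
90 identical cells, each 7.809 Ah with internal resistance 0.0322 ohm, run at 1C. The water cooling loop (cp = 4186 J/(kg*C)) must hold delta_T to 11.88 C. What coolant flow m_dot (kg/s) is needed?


Step 1: I = 1 * 7.809 = 7.809 A
Step 2: Q_cell = I^2 * R = 7.809^2 * 0.0322 = 1.9636 W
Step 3: Q_total = 90 * 1.9636 = 176.72 W
Step 4: m_dot = Q_total / (cp * dT) = 176.72 / (4186 * 11.88) = 0.003554 kg/s

0.003554 kg/s


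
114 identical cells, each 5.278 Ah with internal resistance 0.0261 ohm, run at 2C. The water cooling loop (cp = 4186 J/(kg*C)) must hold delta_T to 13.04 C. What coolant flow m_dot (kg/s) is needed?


Step 1: I = 2 * 5.278 = 10.556 A
Step 2: Q_cell = I^2 * R = 10.556^2 * 0.0261 = 2.9083 W
Step 3: Q_total = 114 * 2.9083 = 331.55 W
Step 4: m_dot = Q_total / (cp * dT) = 331.55 / (4186 * 13.04) = 0.006074 kg/s

0.006074 kg/s


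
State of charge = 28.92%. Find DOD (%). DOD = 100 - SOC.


Complement of SOC: DOD = 100% - 28.92% = 71.08%

71.08%


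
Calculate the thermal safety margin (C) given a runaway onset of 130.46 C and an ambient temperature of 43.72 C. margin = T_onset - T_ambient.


Safety margin = 130.46 C - 43.72 C = 86.74 C

86.74 C


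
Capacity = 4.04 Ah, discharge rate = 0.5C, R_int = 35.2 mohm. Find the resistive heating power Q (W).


Convert: R = 35.2 mohm = 0.0352 ohm
Step 1: I = C_rate * capacity = 0.5 * 4.04 = 2.02 A
Step 2: Q = I^2 * R = 2.02^2 * 0.0352 = 4.0804 * 0.0352 = 0.1436 W

0.1436 W


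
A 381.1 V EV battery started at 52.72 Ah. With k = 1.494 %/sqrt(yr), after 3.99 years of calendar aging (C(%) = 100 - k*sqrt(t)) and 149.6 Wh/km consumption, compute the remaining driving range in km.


Step 1: capacity retention = 100 - 1.494 * sqrt(3.99) = 100 - 1.494 * 1.9975 = 97.016%
Step 2: C_now = 52.72 * 97.016/100 = 51.147 Ah
Step 3: E_pack = V * C_now = 381.1 * 51.147 = 19492 Wh
Step 4: range = E_pack / consumption = 19492 / 149.6 = 130.3 km

130.3 km


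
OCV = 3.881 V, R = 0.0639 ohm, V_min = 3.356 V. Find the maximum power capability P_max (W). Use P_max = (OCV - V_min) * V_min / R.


dV = OCV - V_min = 0.525 V (so I_max = dV / R)
P_max = dV * V_min / R = 0.525 * 3.356 / 0.0639 = 27.57 W

27.57 W


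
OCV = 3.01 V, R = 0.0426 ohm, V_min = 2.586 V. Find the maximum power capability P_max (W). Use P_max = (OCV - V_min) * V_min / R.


P_max = (OCV - V_min) * V_min / R = (3.01 - 2.586) * 2.586 / 0.0426 = 0.424 * 2.586 / 0.0426 = 25.74 W

25.74 W


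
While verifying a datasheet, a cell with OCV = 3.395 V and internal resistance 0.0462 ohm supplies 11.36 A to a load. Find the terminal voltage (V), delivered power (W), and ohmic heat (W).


Step 1: V_terminal = OCV - I*R = 3.395 - 11.36 * 0.0462 = 2.8702 V
Step 2: P_out = V_terminal * I = 2.8702 * 11.36 = 32.61 W
Step 3: Q = I^2 * R = 11.36^2 * 0.0462 = 5.962 W

V=2.8702 V, P=32.61 W, Q=5.962 W


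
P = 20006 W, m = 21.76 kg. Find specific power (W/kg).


SP = P / m = 20006 / 21.76 = 919.4 W/kg

919.4 W/kg


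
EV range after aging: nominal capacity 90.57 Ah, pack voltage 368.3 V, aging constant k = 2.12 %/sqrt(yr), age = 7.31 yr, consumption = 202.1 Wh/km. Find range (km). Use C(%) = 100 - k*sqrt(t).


Step 1: capacity retention = 100 - 2.12 * sqrt(7.31) = 100 - 2.12 * 2.7037 = 94.268%
Step 2: C_now = 90.57 * 94.268/100 = 85.379 Ah
Step 3: E_pack = V * C_now = 368.3 * 85.379 = 31445 Wh
Step 4: range = E_pack / consumption = 31445 / 202.1 = 155.6 km

155.6 km


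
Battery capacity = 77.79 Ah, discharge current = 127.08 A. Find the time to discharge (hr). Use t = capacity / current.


Runtime = 77.79 Ah / 127.08 A = 0.6121 hr

0.6121 hr


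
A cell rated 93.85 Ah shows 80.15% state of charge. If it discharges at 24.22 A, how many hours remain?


Step 1: remaining = SOC/100 * C_total = 80.15/100 * 93.85 = 75.221 Ah
Step 2: t = remaining / I = 75.221 / 24.22 = 3.106 hr

3.106 hr


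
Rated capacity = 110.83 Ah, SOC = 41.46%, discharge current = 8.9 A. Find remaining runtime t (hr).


Step 1: remaining = SOC/100 * C_total = 41.46/100 * 110.83 = 45.95 Ah
Step 2: t = remaining / I = 45.95 / 8.9 = 5.163 hr

5.163 hr


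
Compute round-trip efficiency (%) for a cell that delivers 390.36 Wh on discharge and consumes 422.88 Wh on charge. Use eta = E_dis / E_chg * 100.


Round-trip efficiency = 390.36/422.88 * 100% = 92.31%

92.31%


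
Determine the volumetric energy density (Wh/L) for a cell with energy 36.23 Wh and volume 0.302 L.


ED = E / V = 36.23 / 0.302 = 120.0 Wh/L

120.0 Wh/L


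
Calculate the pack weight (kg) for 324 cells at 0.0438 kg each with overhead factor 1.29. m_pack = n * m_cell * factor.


m_pack = n * m_cell * overhead = 324 * 0.0438 * 1.29 = 18.31 kg

18.31 kg


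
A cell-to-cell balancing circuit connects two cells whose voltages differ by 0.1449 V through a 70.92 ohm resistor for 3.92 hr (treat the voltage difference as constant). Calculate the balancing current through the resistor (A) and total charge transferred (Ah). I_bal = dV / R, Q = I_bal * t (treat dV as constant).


I_bal = dV / R = 0.1449 / 70.92 = 0.0020431 A
Q = I_bal * t = 0.0020431 * 3.92 = 0.008009 Ah

I=0.0020431 A, Q=0.008009 Ah


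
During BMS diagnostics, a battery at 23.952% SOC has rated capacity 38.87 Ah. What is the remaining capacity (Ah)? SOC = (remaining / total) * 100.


remaining = SOC / 100 * total = 23.952 / 100 * 38.87 = 9.310 Ah

9.310 Ah


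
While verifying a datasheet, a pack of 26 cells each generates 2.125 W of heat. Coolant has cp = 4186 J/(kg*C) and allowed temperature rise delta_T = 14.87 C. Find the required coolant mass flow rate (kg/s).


Step 1: Total heat Q = 26 * 2.125 W = 55.25 W
Step 2: denom = cp * dT = 4186 * 14.87 = 62246
Step 3: m_dot = 55.25 / 62246 = 8.876e-04 kg/s

8.876e-04 kg/s


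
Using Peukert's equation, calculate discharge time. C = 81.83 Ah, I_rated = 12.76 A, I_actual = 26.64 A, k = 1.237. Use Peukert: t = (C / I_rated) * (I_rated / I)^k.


Step 1: t_rated = C / I_rated = 81.83 / 12.76 = 6.413 hr
Step 2: ratio = 12.76 / 26.64 = 0.47898
Step 3: ratio^k = 0.47898^1.237 = 0.4023
Step 4: t = t_rated * ratio^k = 6.413 * 0.4023 = 2.580 hr

2.580 hr


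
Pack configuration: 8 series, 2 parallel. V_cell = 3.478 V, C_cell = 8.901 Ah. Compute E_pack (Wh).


V_pack = 8 * 3.478 = 27.824 V
C_pack = 2 * 8.901 = 17.802 Ah
E = V_pack * C_pack = 27.824 * 17.802 = 495.3 Wh

495.3 Wh


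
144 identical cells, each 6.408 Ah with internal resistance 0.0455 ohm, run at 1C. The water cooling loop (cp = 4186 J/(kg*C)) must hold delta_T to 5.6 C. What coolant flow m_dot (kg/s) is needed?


Step 1: I = 1 * 6.408 = 6.408 A
Step 2: Q_cell = I^2 * R = 6.408^2 * 0.0455 = 1.8683 W
Step 3: Q_total = 144 * 1.8683 = 269.04 W
Step 4: m_dot = Q_total / (cp * dT) = 269.04 / (4186 * 5.6) = 0.01148 kg/s

0.01148 kg/s


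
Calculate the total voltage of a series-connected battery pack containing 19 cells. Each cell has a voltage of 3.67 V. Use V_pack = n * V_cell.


V_pack = n * V_cell = 19 * 3.67 = 69.73 V

69.73 V


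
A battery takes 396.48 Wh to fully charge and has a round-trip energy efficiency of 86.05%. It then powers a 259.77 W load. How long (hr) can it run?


Step 1: E_discharge = eta/100 * E_charge = 86.05/100 * 396.48 = 341.17 Wh
Step 2: t = E_discharge / P = 341.17 / 259.77 = 1.313 hr

1.313 hr


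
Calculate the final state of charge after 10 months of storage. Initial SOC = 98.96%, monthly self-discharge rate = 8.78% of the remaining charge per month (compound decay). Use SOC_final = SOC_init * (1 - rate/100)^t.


Monthly retention factor = 1 - 8.78/100 = 0.9122
Over 10 months: factor^10 = 0.39893
SOC_final = 98.96 * 0.39893 = 39.48%

39.48%


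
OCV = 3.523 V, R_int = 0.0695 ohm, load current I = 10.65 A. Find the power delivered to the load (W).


Step 1: V_terminal = OCV - I*R = 3.523 - 10.65 * 0.0695 = 2.7828 V
Step 2: P_out = V_terminal * I = 2.7828 * 10.65 = 29.64 W

29.64 W


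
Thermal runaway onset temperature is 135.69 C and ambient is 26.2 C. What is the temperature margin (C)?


Safety margin = 135.69 C - 26.2 C = 109.49 C

109.49 C


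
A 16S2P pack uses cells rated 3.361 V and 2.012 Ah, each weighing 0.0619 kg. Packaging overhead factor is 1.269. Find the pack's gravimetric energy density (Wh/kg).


Step 1: V_pack = 16 * 3.361 = 53.776 V
Step 2: C_pack = 2 * 2.012 = 4.024 Ah
Step 3: E_pack = V_pack * C_pack = 53.776 * 4.024 = 216.39 Wh
Step 4: m_pack = 16 * 2 * 0.0619 * 1.269 = 2.5136 kg
Step 5: ED = E_pack / m_pack = 216.39 / 2.5136 = 86.09 Wh/kg

86.09 Wh/kg


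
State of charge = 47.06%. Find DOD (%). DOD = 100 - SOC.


Complement of SOC: DOD = 100% - 47.06% = 52.94%

52.94%


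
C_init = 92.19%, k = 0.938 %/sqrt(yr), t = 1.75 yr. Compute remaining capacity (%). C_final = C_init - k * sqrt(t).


Step 1: sqrt(1.75 yr) = 1.3229
Step 2: drop = 0.938 * 1.3229 = 1.2409
Step 3: C_final = 92.19 - 1.2409 = 90.95%

90.95%
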